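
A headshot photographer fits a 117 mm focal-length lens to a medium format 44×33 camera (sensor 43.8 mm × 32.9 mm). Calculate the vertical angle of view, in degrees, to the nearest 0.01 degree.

Angle of view α = 2·arctan(h/2f) with h = 32.9 mm and f = 117 mm.
h/2f = 0.14060; arctan(0.14060) ≈ 8.0032°, so α ≈ 16.0065°.

16.01°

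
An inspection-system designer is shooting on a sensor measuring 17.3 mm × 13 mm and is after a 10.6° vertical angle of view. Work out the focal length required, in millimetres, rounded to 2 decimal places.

70.07 mm

From α = 2·arctan(h/2f) we get f = h / (2·tan(α/2)).
With h = 13 mm and α/2 = 5.3°, tan(α/2) ≈ 0.09277, so f ≈ 13 / 0.18553 ≈ 70.0679 mm.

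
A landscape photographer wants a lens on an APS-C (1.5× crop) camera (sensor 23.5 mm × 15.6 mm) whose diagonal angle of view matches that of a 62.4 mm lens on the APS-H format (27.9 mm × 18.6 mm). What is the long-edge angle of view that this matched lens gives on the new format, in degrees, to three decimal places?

25.235°

Sensor diagonal = √(27.9² + 18.6²) = √1124.3700 ≈ 33.5316 mm.
Sensor diagonal = √(23.5² + 15.6²) = √795.6100 ≈ 28.2066 mm.
Equal diagonal AOV ⇒ f₂ = f₁ · 28.2066/33.5316 = 62.4 × 0.84119 ≈ 52.4904 mm.
Long-edge AOV on the new format = 2·arctan(23.5 / (2 × 52.4904)) = 2·arctan(0.22385) ≈ 25.2353°.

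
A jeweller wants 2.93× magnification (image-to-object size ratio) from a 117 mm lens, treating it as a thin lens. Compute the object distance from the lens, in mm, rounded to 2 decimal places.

156.93 mm

With m = dᵢ/dₒ and 1/f = 1/dₒ + 1/dᵢ, substituting dᵢ = m·dₒ gives 1/f = (1 + 1/m)/dₒ, hence dₒ = f·(1 + 1/m).
dₒ = 117 × (1 + 1/2.93) = 117 × 1.34130 ≈ 156.932 mm.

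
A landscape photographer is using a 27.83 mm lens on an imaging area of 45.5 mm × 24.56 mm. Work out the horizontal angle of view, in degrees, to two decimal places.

78.53°

Angle of view α = 2·arctan(w/2f) with w = 45.5 mm and f = 27.83 mm.
w/2f = 0.81746; arctan(0.81746) ≈ 39.2647°, so α ≈ 78.5295°.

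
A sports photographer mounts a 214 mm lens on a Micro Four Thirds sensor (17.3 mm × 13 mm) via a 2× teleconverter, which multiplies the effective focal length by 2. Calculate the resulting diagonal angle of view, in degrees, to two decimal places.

Effective focal length f = 214 × 2 = 428 mm.
Sensor diagonal = √(17.3² + 13²) = √468.2900 ≈ 21.6400 mm.
α = 2·arctan(21.640 / (2 × 428)) = 2·arctan(0.02528) ≈ 2.8963°.

2.90°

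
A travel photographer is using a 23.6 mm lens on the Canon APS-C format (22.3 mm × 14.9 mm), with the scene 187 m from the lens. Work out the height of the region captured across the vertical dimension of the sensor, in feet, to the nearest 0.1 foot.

387.3 ft

dₒ: 187 m = 187000 mm.
Similar triangles through the lens centre give W/dₒ = h/dᵢ; with 1/f = 1/dₒ + 1/dᵢ this gives W = h·(dₒ − f)/f.
W = 14.9 mm × (187000 − 23.6) / 23.6 = 14.9 × 7922.7288 ≈ 118048.659 mm = 118048.659/304.8 ft = 387.299 ft.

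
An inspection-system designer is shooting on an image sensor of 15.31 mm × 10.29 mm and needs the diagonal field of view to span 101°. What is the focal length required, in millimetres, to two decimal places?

7.60 mm

Sensor diagonal = √(15.31² + 10.29²) = √340.2802 ≈ 18.4467 mm.
From α = 2·arctan(d/2f) we get f = d / (2·tan(α/2)).
With d = 18.4467 mm and α/2 = 50.5°, tan(α/2) ≈ 1.21310, so f ≈ 18.4467 / 2.42619 ≈ 7.6031 mm.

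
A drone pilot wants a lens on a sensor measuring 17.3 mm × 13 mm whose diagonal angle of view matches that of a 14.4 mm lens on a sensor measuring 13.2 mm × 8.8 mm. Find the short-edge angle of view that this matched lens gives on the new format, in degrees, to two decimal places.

36.62°

Sensor diagonal = √(13.2² + 8.8²) = √251.6800 ≈ 15.8644 mm.
Sensor diagonal = √(17.3² + 13²) = √468.2900 ≈ 21.6400 mm.
Equal diagonal AOV ⇒ f₂ = f₁ · 21.6400/15.8644 = 14.4 × 1.36406 ≈ 19.6424 mm.
Short-edge AOV on the new format = 2·arctan(13 / (2 × 19.6424)) = 2·arctan(0.33092) ≈ 36.6204°.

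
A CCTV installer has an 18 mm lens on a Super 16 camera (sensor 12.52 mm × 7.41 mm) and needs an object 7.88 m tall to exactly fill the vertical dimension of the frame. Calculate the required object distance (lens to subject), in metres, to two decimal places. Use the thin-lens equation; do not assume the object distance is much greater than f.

19.16 m

W: 7.88 m = 7880 mm.
Magnification m = h/W = dᵢ/dₒ; combined with 1/f = 1/dₒ + 1/dᵢ this gives dₒ = f·(1 + W/h).
dₒ = 18 mm × (1 + 7880/7.41) = 18 × 1064.4278 ≈ 19159.700 mm = 19.1597 m.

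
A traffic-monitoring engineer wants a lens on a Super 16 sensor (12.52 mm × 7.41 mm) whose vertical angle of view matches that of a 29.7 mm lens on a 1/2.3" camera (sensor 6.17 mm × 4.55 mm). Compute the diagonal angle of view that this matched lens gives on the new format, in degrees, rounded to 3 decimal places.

17.105°

Equal vertical AOV ⇒ f₂ = f₁ · 7.41/4.55 = 29.7 × 1.62857 ≈ 48.3686 mm.
Sensor diagonal = √(12.52² + 7.41²) = √211.6585 ≈ 14.5485 mm.
Diagonal AOV on the new format = 2·arctan(14.5485 / (2 × 48.3686)) = 2·arctan(0.15039) ≈ 17.1055°.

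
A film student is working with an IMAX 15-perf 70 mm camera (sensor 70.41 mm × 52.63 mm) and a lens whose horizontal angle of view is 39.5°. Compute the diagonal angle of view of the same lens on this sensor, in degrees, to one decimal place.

From the horizontal AOV: f = 70.41 / (2·tan(19.75°)) = 70.41 / 0.71807 ≈ 98.0540 mm.
Sensor diagonal = √(70.41² + 52.63²) = √7727.4850 ≈ 87.9061 mm.
Diagonal AOV = 2·arctan(87.9061 / (2 × 98.0540)) = 2·arctan(0.44825) ≈ 48.2889°.

48.3°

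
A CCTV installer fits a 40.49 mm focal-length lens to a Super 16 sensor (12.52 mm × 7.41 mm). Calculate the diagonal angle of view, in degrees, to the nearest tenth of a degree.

20.4°

Sensor diagonal = √(12.52² + 7.41²) = √211.6585 ≈ 14.5485 mm.
Angle of view α = 2·arctan(d/2f) with d = 14.5485 mm and f = 40.49 mm.
d/2f = 0.17966; arctan(0.17966) ≈ 10.1848°, so α ≈ 20.3697°.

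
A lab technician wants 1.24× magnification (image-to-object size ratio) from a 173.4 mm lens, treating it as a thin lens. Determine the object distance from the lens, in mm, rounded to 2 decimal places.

With m = dᵢ/dₒ and 1/f = 1/dₒ + 1/dᵢ, substituting dᵢ = m·dₒ gives 1/f = (1 + 1/m)/dₒ, hence dₒ = f·(1 + 1/m).
dₒ = 173.4 × (1 + 1/1.24) = 173.4 × 1.80645 ≈ 313.239 mm.

313.24 mm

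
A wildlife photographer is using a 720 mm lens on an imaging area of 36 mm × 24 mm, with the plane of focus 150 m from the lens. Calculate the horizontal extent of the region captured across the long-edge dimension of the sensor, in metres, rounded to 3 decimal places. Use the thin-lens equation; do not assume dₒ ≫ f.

dₒ: 150 m = 150000 mm.
Similar triangles through the lens centre give W/dₒ = w/dᵢ; with 1/f = 1/dₒ + 1/dᵢ this gives W = w·(dₒ − f)/f.
W = 36 mm × (150000 − 720) / 720 = 36 × 207.3333 ≈ 7464.000 mm = 7.464 m.

7.464 m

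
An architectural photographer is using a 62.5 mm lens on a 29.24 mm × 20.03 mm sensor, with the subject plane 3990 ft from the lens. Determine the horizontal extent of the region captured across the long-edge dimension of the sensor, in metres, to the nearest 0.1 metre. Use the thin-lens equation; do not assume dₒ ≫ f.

dₒ: 3990 ft × 304.8 mm/ft = 1216151.96 mm.
Similar triangles through the lens centre give W/dₒ = w/dᵢ; with 1/f = 1/dₒ + 1/dᵢ this gives W = w·(dₒ − f)/f.
W = 29.24 mm × (1.21615e+06 − 62.5) / 62.5 = 29.24 × 19457.4314 ≈ 568935.293 mm = 568.935 m.

568.9 m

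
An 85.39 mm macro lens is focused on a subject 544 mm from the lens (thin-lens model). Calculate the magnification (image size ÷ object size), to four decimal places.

0.1862×

Thin lens: 1/f = 1/dₒ + 1/dᵢ → 1/dᵢ = 1/85.39 − 1/544 = 0.0098727 mm⁻¹, so dᵢ ≈ 101.2890 mm.
Magnification m = dᵢ/dₒ = 101.2890/544 ≈ 0.18619.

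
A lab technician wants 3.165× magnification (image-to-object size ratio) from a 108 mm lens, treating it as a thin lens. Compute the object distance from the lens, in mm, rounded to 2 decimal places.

With m = dᵢ/dₒ and 1/f = 1/dₒ + 1/dᵢ, substituting dᵢ = m·dₒ gives 1/f = (1 + 1/m)/dₒ, hence dₒ = f·(1 + 1/m).
dₒ = 108 × (1 + 1/3.165) = 108 × 1.31596 ≈ 142.123 mm.

142.12 mm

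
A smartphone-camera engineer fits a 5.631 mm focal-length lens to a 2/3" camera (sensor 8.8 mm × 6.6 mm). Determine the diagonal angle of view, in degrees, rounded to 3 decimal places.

88.651°

Sensor diagonal = √(8.8² + 6.6²) = √121.0000 ≈ 11.0000 mm.
Angle of view α = 2·arctan(d/2f) with d = 11.0000 mm and f = 5.631 mm.
d/2f = 0.97674; arctan(0.97674) ≈ 44.3257°, so α ≈ 88.6514°.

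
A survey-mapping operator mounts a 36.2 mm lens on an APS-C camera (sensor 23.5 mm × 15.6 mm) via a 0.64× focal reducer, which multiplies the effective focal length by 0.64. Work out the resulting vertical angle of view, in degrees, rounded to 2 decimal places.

Effective focal length f = 36.2 × 0.64 = 23.168 mm.
α = 2·arctan(15.6 / (2 × 23.168)) = 2·arctan(0.33667) ≈ 37.2138°.

37.21°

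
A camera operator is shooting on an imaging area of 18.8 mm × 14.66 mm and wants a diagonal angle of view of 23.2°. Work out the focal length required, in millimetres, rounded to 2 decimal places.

Sensor diagonal = √(18.8² + 14.66²) = √568.3556 ≈ 23.8402 mm.
From α = 2·arctan(d/2f) we get f = d / (2·tan(α/2)).
With d = 23.8402 mm and α/2 = 11.6°, tan(α/2) ≈ 0.20527, so f ≈ 23.8402 / 0.41054 ≈ 58.0702 mm.

58.07 mm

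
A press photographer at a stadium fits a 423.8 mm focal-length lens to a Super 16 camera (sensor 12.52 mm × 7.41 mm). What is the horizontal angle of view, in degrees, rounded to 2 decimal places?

1.69°

Angle of view α = 2·arctan(w/2f) with w = 12.52 mm and f = 423.8 mm.
w/2f = 0.01477; arctan(0.01477) ≈ 0.8463°, so α ≈ 1.6925°.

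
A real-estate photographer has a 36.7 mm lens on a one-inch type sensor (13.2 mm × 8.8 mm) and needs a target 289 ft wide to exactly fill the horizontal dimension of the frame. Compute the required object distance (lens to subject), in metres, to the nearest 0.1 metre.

W: 289 ft × 304.8 mm/ft = 88087.20 mm.
Magnification m = w/W = dᵢ/dₒ; combined with 1/f = 1/dₒ + 1/dᵢ this gives dₒ = f·(1 + W/w).
dₒ = 36.7 mm × (1 + 88087.2/13.2) = 36.7 × 6674.2725 ≈ 244945.801 mm = 244.946 m.

244.9 m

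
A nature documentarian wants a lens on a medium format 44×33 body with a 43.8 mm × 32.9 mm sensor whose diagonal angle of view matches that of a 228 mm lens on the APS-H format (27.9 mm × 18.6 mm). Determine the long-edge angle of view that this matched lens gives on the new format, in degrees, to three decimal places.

6.730°

Sensor diagonal = √(27.9² + 18.6²) = √1124.3700 ≈ 33.5316 mm.
Sensor diagonal = √(43.8² + 32.9²) = √3000.8500 ≈ 54.7800 mm.
Equal diagonal AOV ⇒ f₂ = f₁ · 54.7800/33.5316 = 228 × 1.63368 ≈ 372.4795 mm.
Long-edge AOV on the new format = 2·arctan(43.8 / (2 × 372.4795)) = 2·arctan(0.05880) ≈ 6.7297°.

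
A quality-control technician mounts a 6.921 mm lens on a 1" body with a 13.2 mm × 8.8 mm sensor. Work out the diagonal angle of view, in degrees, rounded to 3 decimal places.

97.789°

Sensor diagonal = √(13.2² + 8.8²) = √251.6800 ≈ 15.8644 mm.
Angle of view α = 2·arctan(d/2f) with d = 15.8644 mm and f = 6.921 mm.
d/2f = 1.14611; arctan(1.14611) ≈ 48.8947°, so α ≈ 97.7894°.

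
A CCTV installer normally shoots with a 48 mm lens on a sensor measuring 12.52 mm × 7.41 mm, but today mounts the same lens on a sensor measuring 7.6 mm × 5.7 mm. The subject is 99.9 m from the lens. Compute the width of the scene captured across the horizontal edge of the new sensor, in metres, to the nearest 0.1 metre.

15.8 m

The focal length stays 48 mm; the relevant sensor dimension is now w = 7.6 mm. Object distance dₒ = 99.9 m = 99900 mm.
Thin-lens field width W = w·(dₒ − f)/f = 7.6 × (99900 − 48)/48 ≈ 15809.900 mm = 15.8099 m.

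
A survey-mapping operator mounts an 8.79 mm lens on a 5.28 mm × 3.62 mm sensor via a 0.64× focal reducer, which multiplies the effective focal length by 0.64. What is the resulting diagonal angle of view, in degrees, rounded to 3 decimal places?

59.279°

Effective focal length f = 8.79 × 0.64 = 5.6256 mm.
Sensor diagonal = √(5.28² + 3.62²) = √40.9828 ≈ 6.4018 mm.
α = 2·arctan(6.402 / (2 × 5.6256)) = 2·arctan(0.56899) ≈ 59.2786°.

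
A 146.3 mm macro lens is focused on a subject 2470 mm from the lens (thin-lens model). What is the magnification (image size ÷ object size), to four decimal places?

Thin lens: 1/f = 1/dₒ + 1/dᵢ → 1/dᵢ = 1/146.3 − 1/2470 = 0.0064304 mm⁻¹, so dᵢ ≈ 155.5110 mm.
Magnification m = dᵢ/dₒ = 155.5110/2470 ≈ 0.06296.

0.0630×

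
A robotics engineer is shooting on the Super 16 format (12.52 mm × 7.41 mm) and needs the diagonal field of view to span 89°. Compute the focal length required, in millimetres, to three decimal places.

7.402 mm

Sensor diagonal = √(12.52² + 7.41²) = √211.6585 ≈ 14.5485 mm.
From α = 2·arctan(d/2f) we get f = d / (2·tan(α/2)).
With d = 14.5485 mm and α/2 = 44.5°, tan(α/2) ≈ 0.98270, so f ≈ 14.5485 / 1.96539 ≈ 7.4023 mm.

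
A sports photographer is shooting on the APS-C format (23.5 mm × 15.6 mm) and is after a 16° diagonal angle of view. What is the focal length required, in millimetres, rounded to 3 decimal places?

Sensor diagonal = √(23.5² + 15.6²) = √795.6100 ≈ 28.2066 mm.
From α = 2·arctan(d/2f) we get f = d / (2·tan(α/2)).
With d = 28.2066 mm and α/2 = 8°, tan(α/2) ≈ 0.14054, so f ≈ 28.2066 / 0.28108 ≈ 100.3500 mm.

100.350 mm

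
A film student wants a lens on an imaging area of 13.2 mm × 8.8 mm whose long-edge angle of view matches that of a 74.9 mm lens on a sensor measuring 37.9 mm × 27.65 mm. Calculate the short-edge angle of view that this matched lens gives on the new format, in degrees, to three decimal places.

Equal long-edge AOV ⇒ f₂ = f₁ · 13.2/37.9 = 74.9 × 0.34828 ≈ 26.0865 mm.
Short-edge AOV on the new format = 2·arctan(8.8 / (2 × 26.0865)) = 2·arctan(0.16867) ≈ 19.1479°.

19.148°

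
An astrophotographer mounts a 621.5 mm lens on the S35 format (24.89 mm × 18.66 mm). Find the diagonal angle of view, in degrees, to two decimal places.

2.87°

Sensor diagonal = √(24.89² + 18.66²) = √967.7077 ≈ 31.1080 mm.
Angle of view α = 2·arctan(d/2f) with d = 31.1080 mm and f = 621.5 mm.
d/2f = 0.02503; arctan(0.02503) ≈ 1.4336°, so α ≈ 2.8672°.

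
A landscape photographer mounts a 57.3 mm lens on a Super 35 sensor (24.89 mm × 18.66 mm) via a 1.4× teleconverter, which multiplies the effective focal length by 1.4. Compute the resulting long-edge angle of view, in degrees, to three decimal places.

Effective focal length f = 57.3 × 1.4 = 80.22 mm.
α = 2·arctan(24.89 / (2 × 80.22)) = 2·arctan(0.15514) ≈ 17.6367°.

17.637°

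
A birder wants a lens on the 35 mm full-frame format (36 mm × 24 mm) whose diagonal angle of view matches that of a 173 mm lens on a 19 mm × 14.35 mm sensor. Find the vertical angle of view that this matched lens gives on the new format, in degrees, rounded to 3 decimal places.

Sensor diagonal = √(19² + 14.35²) = √566.9225 ≈ 23.8101 mm.
Sensor diagonal = √(36² + 24²) = √1872.0000 ≈ 43.2666 mm.
Equal diagonal AOV ⇒ f₂ = f₁ · 43.2666/23.8101 = 173 × 1.81715 ≈ 314.3672 mm.
Vertical AOV on the new format = 2·arctan(24 / (2 × 314.3672)) = 2·arctan(0.03817) ≈ 4.3721°.

4.372°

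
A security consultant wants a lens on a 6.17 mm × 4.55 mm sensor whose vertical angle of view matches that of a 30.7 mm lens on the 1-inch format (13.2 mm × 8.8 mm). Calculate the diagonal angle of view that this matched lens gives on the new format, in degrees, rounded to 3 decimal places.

Equal vertical AOV ⇒ f₂ = f₁ · 4.55/8.8 = 30.7 × 0.51705 ≈ 15.8733 mm.
Sensor diagonal = √(6.17² + 4.55²) = √58.7714 ≈ 7.6663 mm.
Diagonal AOV on the new format = 2·arctan(7.6663 / (2 × 15.8733)) = 2·arctan(0.24148) ≈ 27.1521°.

27.152°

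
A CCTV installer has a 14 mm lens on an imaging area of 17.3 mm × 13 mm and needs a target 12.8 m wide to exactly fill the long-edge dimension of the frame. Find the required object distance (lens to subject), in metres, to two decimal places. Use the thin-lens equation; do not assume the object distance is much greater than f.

10.37 m

W: 12.8 m = 12800 mm.
Magnification m = w/W = dᵢ/dₒ; combined with 1/f = 1/dₒ + 1/dᵢ this gives dₒ = f·(1 + W/w).
dₒ = 14 mm × (1 + 12800/17.3) = 14 × 740.8844 ≈ 10372.382 mm = 10.3724 m.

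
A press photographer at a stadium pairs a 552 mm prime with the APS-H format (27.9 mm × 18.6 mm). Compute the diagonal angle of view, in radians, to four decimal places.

0.0607 rad

Sensor diagonal = √(27.9² + 18.6²) = √1124.3700 ≈ 33.5316 mm.
Angle of view α = 2·arctan(d/2f) with d = 33.5316 mm and f = 552 mm.
d/2f = 0.03037; arctan(0.03037) ≈ 0.0304 rad, so α ≈ 0.0607 rad.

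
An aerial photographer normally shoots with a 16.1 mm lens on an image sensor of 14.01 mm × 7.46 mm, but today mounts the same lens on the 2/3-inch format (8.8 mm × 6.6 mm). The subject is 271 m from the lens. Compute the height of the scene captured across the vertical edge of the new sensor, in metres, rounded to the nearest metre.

111 m

The focal length stays 16.1 mm; the relevant sensor dimension is now h = 6.6 mm. Object distance dₒ = 271 m = 271000 mm.
Thin-lens field height W = h·(dₒ − f)/f = 6.6 × (271000 − 16.1)/16.1 ≈ 111086.568 mm = 111.087 m.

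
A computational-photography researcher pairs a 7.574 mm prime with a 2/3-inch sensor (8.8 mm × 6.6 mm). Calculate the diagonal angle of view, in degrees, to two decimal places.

Sensor diagonal = √(8.8² + 6.6²) = √121.0000 ≈ 11.0000 mm.
Angle of view α = 2·arctan(d/2f) with d = 11.0000 mm and f = 7.574 mm.
d/2f = 0.72617; arctan(0.72617) ≈ 35.9860°, so α ≈ 71.9719°.

71.97°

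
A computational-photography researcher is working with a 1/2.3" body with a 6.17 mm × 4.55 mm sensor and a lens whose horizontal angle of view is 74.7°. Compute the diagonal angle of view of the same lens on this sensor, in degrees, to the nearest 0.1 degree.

87.0°

From the horizontal AOV: f = 6.17 / (2·tan(37.35°)) = 6.17 / 1.52635 ≈ 4.0423 mm.
Sensor diagonal = √(6.17² + 4.55²) = √58.7714 ≈ 7.6663 mm.
Diagonal AOV = 2·arctan(7.6663 / (2 × 4.0423)) = 2·arctan(0.94825) ≈ 86.9569°.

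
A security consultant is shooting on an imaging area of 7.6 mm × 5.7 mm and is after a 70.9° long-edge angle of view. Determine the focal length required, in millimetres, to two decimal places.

From α = 2·arctan(w/2f) we get f = w / (2·tan(α/2)).
With w = 7.6 mm and α/2 = 35.45°, tan(α/2) ≈ 0.71198, so f ≈ 7.6 / 1.42395 ≈ 5.3372 mm.

5.34 mm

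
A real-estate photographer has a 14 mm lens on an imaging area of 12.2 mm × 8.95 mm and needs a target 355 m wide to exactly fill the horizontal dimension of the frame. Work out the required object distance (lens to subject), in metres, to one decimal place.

407.4 m

W: 355 m = 355000 mm.
Magnification m = w/W = dᵢ/dₒ; combined with 1/f = 1/dₒ + 1/dᵢ this gives dₒ = f·(1 + W/w).
dₒ = 14 mm × (1 + 355000/12.2) = 14 × 29099.3607 ≈ 407391.049 mm = 407.391 m.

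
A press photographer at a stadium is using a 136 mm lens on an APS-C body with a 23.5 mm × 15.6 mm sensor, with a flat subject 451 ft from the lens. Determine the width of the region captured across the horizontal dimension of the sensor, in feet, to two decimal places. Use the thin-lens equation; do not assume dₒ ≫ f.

77.85 ft

dₒ: 451 ft × 304.8 mm/ft = 137464.80 mm.
Similar triangles through the lens centre give W/dₒ = w/dᵢ; with 1/f = 1/dₒ + 1/dᵢ this gives W = w·(dₒ − f)/f.
W = 23.5 mm × (137465 − 136) / 136 = 23.5 × 1009.7706 ≈ 23729.608 mm = 23729.608/304.8 ft = 77.853 ft.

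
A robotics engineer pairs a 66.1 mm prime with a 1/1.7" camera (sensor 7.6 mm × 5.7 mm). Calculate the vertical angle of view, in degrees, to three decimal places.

4.938°

Angle of view α = 2·arctan(h/2f) with h = 5.7 mm and f = 66.1 mm.
h/2f = 0.04312; arctan(0.04312) ≈ 2.4689°, so α ≈ 4.9377°.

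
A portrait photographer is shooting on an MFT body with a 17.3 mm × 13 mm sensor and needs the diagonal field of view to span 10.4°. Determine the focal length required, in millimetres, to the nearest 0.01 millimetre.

118.89 mm

Sensor diagonal = √(17.3² + 13²) = √468.2900 ≈ 21.6400 mm.
From α = 2·arctan(d/2f) we get f = d / (2·tan(α/2)).
With d = 21.6400 mm and α/2 = 5.2°, tan(α/2) ≈ 0.09101, so f ≈ 21.6400 / 0.18201 ≈ 118.8918 mm.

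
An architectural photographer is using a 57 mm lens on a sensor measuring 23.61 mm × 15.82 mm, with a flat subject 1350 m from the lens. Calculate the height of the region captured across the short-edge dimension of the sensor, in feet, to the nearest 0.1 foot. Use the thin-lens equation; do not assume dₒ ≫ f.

1229.2 ft

dₒ: 1350 m = 1.35e+06 mm.
Similar triangles through the lens centre give W/dₒ = h/dᵢ; with 1/f = 1/dₒ + 1/dᵢ this gives W = h·(dₒ − f)/f.
W = 15.82 mm × (1.35e+06 − 57) / 57 = 15.82 × 23683.2105 ≈ 374668.391 mm = 374668.391/304.8 ft = 1229.23 ft.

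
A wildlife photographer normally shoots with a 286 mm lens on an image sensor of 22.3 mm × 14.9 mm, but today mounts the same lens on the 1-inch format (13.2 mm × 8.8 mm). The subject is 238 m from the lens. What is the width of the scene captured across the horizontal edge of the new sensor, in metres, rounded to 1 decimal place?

11.0 m

The focal length stays 286 mm; the relevant sensor dimension is now w = 13.2 mm. Object distance dₒ = 238 m = 238000 mm.
Thin-lens field width W = w·(dₒ − f)/f = 13.2 × (238000 − 286)/286 ≈ 10971.415 mm = 10.9714 m.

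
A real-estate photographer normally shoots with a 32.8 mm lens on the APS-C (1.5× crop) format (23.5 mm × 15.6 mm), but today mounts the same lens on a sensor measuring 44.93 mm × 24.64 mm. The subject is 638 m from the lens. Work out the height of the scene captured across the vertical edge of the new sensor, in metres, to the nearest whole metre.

The focal length stays 32.8 mm; the relevant sensor dimension is now h = 24.64 mm. Object distance dₒ = 638 m = 638000 mm.
Thin-lens field height W = h·(dₒ − f)/f = 24.64 × (638000 − 32.8)/32.8 ≈ 479253.409 mm = 479.253 m.

479 m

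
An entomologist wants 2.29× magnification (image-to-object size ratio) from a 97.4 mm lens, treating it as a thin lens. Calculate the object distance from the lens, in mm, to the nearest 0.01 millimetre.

With m = dᵢ/dₒ and 1/f = 1/dₒ + 1/dᵢ, substituting dᵢ = m·dₒ gives 1/f = (1 + 1/m)/dₒ, hence dₒ = f·(1 + 1/m).
dₒ = 97.4 × (1 + 1/2.29) = 97.4 × 1.43668 ≈ 139.933 mm.

139.93 mm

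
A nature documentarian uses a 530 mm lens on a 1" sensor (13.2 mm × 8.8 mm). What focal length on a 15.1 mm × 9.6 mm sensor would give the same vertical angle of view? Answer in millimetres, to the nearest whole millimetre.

Equal angle of view means equal height/f ratio, so f₂ = f₁ · (height₂/height₁) = 530 × 9.6/8.8.
f₂ = 530 × 1.09091 ≈ 578.182 mm.

578 mm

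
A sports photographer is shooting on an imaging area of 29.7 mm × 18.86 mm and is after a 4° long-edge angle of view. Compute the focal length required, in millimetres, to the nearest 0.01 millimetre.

From α = 2·arctan(w/2f) we get f = w / (2·tan(α/2)).
With w = 29.7 mm and α/2 = 2°, tan(α/2) ≈ 0.03492, so f ≈ 29.7 / 0.06984 ≈ 425.2484 mm.

425.25 mm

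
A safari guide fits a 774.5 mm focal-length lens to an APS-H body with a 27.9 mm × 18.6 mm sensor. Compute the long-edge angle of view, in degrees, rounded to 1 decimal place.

Angle of view α = 2·arctan(w/2f) with w = 27.9 mm and f = 774.5 mm.
w/2f = 0.01801; arctan(0.01801) ≈ 1.0319°, so α ≈ 2.0638°.

2.1°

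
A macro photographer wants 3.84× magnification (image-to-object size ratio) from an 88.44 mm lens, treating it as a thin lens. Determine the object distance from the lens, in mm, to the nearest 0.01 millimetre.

111.47 mm

With m = dᵢ/dₒ and 1/f = 1/dₒ + 1/dᵢ, substituting dᵢ = m·dₒ gives 1/f = (1 + 1/m)/dₒ, hence dₒ = f·(1 + 1/m).
dₒ = 88.44 × (1 + 1/3.84) = 88.44 × 1.26042 ≈ 111.471 mm.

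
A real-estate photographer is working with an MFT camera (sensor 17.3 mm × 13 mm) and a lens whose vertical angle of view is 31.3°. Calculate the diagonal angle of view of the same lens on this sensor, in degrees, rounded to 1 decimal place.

From the vertical AOV: f = 13 / (2·tan(15.65°)) = 13 / 0.56029 ≈ 23.2022 mm.
Sensor diagonal = √(17.3² + 13²) = √468.2900 ≈ 21.6400 mm.
Diagonal AOV = 2·arctan(21.6400 / (2 × 23.2022)) = 2·arctan(0.46634) ≈ 50.0026°.

50.0°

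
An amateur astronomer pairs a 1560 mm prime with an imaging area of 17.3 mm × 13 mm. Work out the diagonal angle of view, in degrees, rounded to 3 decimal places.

0.795°

Sensor diagonal = √(17.3² + 13²) = √468.2900 ≈ 21.6400 mm.
Angle of view α = 2·arctan(d/2f) with d = 21.6400 mm and f = 1560 mm.
d/2f = 0.00694; arctan(0.00694) ≈ 0.3974°, so α ≈ 0.7948°.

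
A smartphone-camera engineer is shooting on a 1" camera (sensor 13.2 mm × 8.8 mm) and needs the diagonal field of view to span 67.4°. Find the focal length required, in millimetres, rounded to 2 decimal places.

11.89 mm

Sensor diagonal = √(13.2² + 8.8²) = √251.6800 ≈ 15.8644 mm.
From α = 2·arctan(d/2f) we get f = d / (2·tan(α/2)).
With d = 15.8644 mm and α/2 = 33.7°, tan(α/2) ≈ 0.66692, so f ≈ 15.8644 / 1.33383 ≈ 11.8939 mm.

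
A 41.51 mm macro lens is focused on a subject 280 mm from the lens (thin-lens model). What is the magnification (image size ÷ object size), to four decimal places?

Thin lens: 1/f = 1/dₒ + 1/dᵢ → 1/dᵢ = 1/41.51 − 1/280 = 0.0205192 mm⁻¹, so dᵢ ≈ 48.7350 mm.
Magnification m = dᵢ/dₒ = 48.7350/280 ≈ 0.17405.

0.1741×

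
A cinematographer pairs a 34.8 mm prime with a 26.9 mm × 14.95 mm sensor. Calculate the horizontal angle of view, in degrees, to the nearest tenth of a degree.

42.3°

Angle of view α = 2·arctan(w/2f) with w = 26.9 mm and f = 34.8 mm.
w/2f = 0.38649; arctan(0.38649) ≈ 21.1312°, so α ≈ 42.2625°.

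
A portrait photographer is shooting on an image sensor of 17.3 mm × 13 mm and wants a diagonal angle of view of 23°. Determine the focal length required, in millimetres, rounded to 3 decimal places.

Sensor diagonal = √(17.3² + 13²) = √468.2900 ≈ 21.6400 mm.
From α = 2·arctan(d/2f) we get f = d / (2·tan(α/2)).
With d = 21.6400 mm and α/2 = 11.5°, tan(α/2) ≈ 0.20345, so f ≈ 21.6400 / 0.40690 ≈ 53.1820 mm.

53.182 mm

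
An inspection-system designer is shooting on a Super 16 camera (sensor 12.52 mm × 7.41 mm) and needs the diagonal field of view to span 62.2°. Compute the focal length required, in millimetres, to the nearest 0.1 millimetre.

12.1 mm

Sensor diagonal = √(12.52² + 7.41²) = √211.6585 ≈ 14.5485 mm.
From α = 2·arctan(d/2f) we get f = d / (2·tan(α/2)).
With d = 14.5485 mm and α/2 = 31.1°, tan(α/2) ≈ 0.60324, so f ≈ 14.5485 / 1.20648 ≈ 12.0587 mm.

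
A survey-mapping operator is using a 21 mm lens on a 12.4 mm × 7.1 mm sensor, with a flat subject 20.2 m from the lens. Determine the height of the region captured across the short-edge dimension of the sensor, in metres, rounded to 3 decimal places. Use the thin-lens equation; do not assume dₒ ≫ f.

dₒ: 20.2 m = 20200 mm.
Similar triangles through the lens centre give W/dₒ = h/dᵢ; with 1/f = 1/dₒ + 1/dᵢ this gives W = h·(dₒ − f)/f.
W = 7.1 mm × (20200 − 21) / 21 = 7.1 × 960.9048 ≈ 6822.424 mm = 6.82242 m.

6.822 m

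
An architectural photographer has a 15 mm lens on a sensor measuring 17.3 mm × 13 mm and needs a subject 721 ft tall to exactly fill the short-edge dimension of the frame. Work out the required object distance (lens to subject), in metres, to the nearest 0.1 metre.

W: 721 ft × 304.8 mm/ft = 219760.79 mm.
Magnification m = h/W = dᵢ/dₒ; combined with 1/f = 1/dₒ + 1/dᵢ this gives dₒ = f·(1 + W/h).
dₒ = 15 mm × (1 + 219761/13) = 15 × 16905.6764 ≈ 253585.146 mm = 253.585 m.

253.6 m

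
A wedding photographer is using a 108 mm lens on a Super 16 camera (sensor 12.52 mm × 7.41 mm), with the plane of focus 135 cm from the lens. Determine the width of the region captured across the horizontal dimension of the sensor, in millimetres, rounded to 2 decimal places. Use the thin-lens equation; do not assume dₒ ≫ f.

dₒ: 135 cm = 1350 mm.
Similar triangles through the lens centre give W/dₒ = w/dᵢ; with 1/f = 1/dₒ + 1/dᵢ this gives W = w·(dₒ − f)/f.
W = 12.52 mm × (1350 − 108) / 108 = 12.52 × 11.5000 ≈ 143.980 mm.

143.98 mm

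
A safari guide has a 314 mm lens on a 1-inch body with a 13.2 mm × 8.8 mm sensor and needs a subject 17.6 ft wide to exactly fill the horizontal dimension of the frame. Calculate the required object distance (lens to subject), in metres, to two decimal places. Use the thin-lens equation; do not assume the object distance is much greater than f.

127.92 m

W: 17.6 ft × 304.8 mm/ft = 5364.48 mm.
Magnification m = w/W = dᵢ/dₒ; combined with 1/f = 1/dₒ + 1/dᵢ this gives dₒ = f·(1 + W/w).
dₒ = 314 mm × (1 + 5364.48/13.2) = 314 × 407.4000 ≈ 127923.596 mm = 127.924 m.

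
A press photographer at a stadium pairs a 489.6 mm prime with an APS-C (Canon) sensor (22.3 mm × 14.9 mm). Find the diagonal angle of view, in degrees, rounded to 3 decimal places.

Sensor diagonal = √(22.3² + 14.9²) = √719.3000 ≈ 26.8198 mm.
Angle of view α = 2·arctan(d/2f) with d = 26.8198 mm and f = 489.6 mm.
d/2f = 0.02739; arctan(0.02739) ≈ 1.5689°, so α ≈ 3.1378°.

3.138°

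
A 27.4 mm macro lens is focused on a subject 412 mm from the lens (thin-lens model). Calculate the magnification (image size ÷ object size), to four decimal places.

Thin lens: 1/f = 1/dₒ + 1/dᵢ → 1/dᵢ = 1/27.4 − 1/412 = 0.0340692 mm⁻¹, so dᵢ ≈ 29.3521 mm.
Magnification m = dᵢ/dₒ = 29.3521/412 ≈ 0.07124.

0.0712×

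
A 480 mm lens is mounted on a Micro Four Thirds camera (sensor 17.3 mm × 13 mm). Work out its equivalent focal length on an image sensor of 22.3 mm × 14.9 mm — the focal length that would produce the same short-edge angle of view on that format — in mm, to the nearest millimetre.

Equal angle of view means equal height/f ratio, so f₂ = f₁ · (height₂/height₁) = 480 × 14.9/13.
f₂ = 480 × 1.14615 ≈ 550.154 mm.

550 mm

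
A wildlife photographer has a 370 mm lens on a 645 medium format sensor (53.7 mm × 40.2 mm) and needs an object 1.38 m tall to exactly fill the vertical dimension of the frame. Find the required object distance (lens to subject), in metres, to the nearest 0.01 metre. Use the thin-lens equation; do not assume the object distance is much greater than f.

13.07 m

W: 1.38 m = 1380 mm.
Magnification m = h/W = dᵢ/dₒ; combined with 1/f = 1/dₒ + 1/dᵢ this gives dₒ = f·(1 + W/h).
dₒ = 370 mm × (1 + 1380/40.2) = 370 × 35.3284 ≈ 13071.493 mm = 13.0715 m.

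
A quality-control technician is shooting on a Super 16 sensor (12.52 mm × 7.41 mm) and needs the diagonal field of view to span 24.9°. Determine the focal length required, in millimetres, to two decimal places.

Sensor diagonal = √(12.52² + 7.41²) = √211.6585 ≈ 14.5485 mm.
From α = 2·arctan(d/2f) we get f = d / (2·tan(α/2)).
With d = 14.5485 mm and α/2 = 12.45°, tan(α/2) ≈ 0.22078, so f ≈ 14.5485 / 0.44156 ≈ 32.9480 mm.

32.95 mm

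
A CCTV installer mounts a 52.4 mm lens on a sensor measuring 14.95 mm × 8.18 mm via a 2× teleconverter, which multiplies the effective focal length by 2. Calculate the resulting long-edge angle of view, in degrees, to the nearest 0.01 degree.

8.16°

Effective focal length f = 52.4 × 2 = 104.8 mm.
α = 2·arctan(14.95 / (2 × 104.8)) = 2·arctan(0.07133) ≈ 8.1596°.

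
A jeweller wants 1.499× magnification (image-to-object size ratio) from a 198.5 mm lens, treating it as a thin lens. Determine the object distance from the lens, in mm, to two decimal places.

With m = dᵢ/dₒ and 1/f = 1/dₒ + 1/dᵢ, substituting dᵢ = m·dₒ gives 1/f = (1 + 1/m)/dₒ, hence dₒ = f·(1 + 1/m).
dₒ = 198.5 × (1 + 1/1.499) = 198.5 × 1.66711 ≈ 330.922 mm.

330.92 mm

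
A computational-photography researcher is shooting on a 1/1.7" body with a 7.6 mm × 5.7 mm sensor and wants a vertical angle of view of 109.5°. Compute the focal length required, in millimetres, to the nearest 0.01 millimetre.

2.01 mm

From α = 2·arctan(h/2f) we get f = h / (2·tan(α/2)).
With h = 5.7 mm and α/2 = 54.75°, tan(α/2) ≈ 1.41497, so f ≈ 5.7 / 2.82993 ≈ 2.0142 mm.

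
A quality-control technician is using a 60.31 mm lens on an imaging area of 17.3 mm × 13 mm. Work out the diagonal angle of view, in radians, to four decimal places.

0.3550 rad

Sensor diagonal = √(17.3² + 13²) = √468.2900 ≈ 21.6400 mm.
Angle of view α = 2·arctan(d/2f) with d = 21.6400 mm and f = 60.31 mm.
d/2f = 0.17941; arctan(0.17941) ≈ 0.1775 rad, so α ≈ 0.3550 rad.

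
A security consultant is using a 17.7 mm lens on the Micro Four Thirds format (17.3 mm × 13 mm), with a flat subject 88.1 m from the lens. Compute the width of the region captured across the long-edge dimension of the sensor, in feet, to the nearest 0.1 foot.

dₒ: 88.1 m = 88100 mm.
Similar triangles through the lens centre give W/dₒ = w/dᵢ; with 1/f = 1/dₒ + 1/dᵢ this gives W = w·(dₒ − f)/f.
W = 17.3 mm × (88100 − 17.7) / 17.7 = 17.3 × 4976.4011 ≈ 86091.740 mm = 86091.740/304.8 ft = 282.453 ft.

282.5 ft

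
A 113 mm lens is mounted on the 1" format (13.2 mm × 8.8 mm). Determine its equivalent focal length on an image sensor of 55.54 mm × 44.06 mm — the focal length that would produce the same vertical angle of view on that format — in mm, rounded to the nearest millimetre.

Equal angle of view means equal height/f ratio, so f₂ = f₁ · (height₂/height₁) = 113 × 44.06/8.8.
f₂ = 113 × 5.00682 ≈ 565.770 mm.

566 mm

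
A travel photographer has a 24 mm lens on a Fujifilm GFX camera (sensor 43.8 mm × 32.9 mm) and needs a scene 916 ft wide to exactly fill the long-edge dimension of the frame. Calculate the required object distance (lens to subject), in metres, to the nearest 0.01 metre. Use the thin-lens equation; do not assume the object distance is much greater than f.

153.01 m

W: 916 ft × 304.8 mm/ft = 279196.79 mm.
Magnification m = w/W = dᵢ/dₒ; combined with 1/f = 1/dₒ + 1/dᵢ this gives dₒ = f·(1 + W/w).
dₒ = 24 mm × (1 + 279197/43.8) = 24 × 6375.3560 ≈ 153008.543 mm = 153.009 m.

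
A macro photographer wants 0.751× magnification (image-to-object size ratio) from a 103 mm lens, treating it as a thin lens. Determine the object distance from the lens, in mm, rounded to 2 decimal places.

240.15 mm

With m = dᵢ/dₒ and 1/f = 1/dₒ + 1/dᵢ, substituting dᵢ = m·dₒ gives 1/f = (1 + 1/m)/dₒ, hence dₒ = f·(1 + 1/m).
dₒ = 103 × (1 + 1/0.751) = 103 × 2.33156 ≈ 240.150 mm.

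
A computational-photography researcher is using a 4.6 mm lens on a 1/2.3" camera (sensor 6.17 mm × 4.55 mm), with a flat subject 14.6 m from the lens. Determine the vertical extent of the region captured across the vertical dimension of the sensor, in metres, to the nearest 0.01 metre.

14.44 m

dₒ: 14.6 m = 14600 mm.
Similar triangles through the lens centre give W/dₒ = h/dᵢ; with 1/f = 1/dₒ + 1/dᵢ this gives W = h·(dₒ − f)/f.
W = 4.55 mm × (14600 − 4.6) / 4.6 = 4.55 × 3172.9130 ≈ 14436.754 mm = 14.4368 m.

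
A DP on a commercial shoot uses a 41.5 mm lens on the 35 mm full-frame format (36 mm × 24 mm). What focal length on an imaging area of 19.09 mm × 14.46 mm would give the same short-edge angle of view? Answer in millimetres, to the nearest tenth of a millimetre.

25.0 mm

Equal angle of view means equal height/f ratio, so f₂ = f₁ · (height₂/height₁) = 41.5 × 14.46/24.
f₂ = 41.5 × 0.60250 ≈ 25.004 mm.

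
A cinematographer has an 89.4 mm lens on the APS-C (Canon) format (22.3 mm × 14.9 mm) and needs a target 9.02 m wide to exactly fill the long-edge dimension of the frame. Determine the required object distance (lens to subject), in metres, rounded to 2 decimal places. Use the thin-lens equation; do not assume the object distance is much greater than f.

W: 9.02 m = 9020 mm.
Magnification m = w/W = dᵢ/dₒ; combined with 1/f = 1/dₒ + 1/dᵢ this gives dₒ = f·(1 + W/w).
dₒ = 89.4 mm × (1 + 9020/22.3) = 89.4 × 405.4843 ≈ 36250.297 mm = 36.2503 m.

36.25 m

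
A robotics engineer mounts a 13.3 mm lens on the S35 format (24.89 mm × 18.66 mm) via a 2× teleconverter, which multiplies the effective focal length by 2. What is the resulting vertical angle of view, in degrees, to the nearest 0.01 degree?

Effective focal length f = 13.3 × 2 = 26.6 mm.
α = 2·arctan(18.66 / (2 × 26.6)) = 2·arctan(0.35075) ≈ 38.6568°.

38.66°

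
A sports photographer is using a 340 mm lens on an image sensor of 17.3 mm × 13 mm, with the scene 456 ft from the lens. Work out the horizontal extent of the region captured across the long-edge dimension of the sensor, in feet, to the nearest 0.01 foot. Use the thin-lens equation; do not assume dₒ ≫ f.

23.15 ft

dₒ: 456 ft × 304.8 mm/ft = 138988.80 mm.
Similar triangles through the lens centre give W/dₒ = w/dᵢ; with 1/f = 1/dₒ + 1/dᵢ this gives W = w·(dₒ − f)/f.
W = 17.3 mm × (138989 − 340) / 340 = 17.3 × 407.7906 ≈ 7054.777 mm = 7054.777/304.8 ft = 23.1456 ft.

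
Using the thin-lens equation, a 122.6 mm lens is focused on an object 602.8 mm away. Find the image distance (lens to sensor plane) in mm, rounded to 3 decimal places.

153.901 mm

1/dᵢ = 1/f − 1/dₒ = 1/122.6 − 1/602.8 = 0.0064977 mm⁻¹.
dᵢ = 1/0.0064977 ≈ 153.9010 mm.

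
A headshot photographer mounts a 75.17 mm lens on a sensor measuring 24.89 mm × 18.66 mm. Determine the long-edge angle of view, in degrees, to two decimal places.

18.80°

Angle of view α = 2·arctan(w/2f) with w = 24.89 mm and f = 75.17 mm.
w/2f = 0.16556; arctan(0.16556) ≈ 9.4005°, so α ≈ 18.8010°.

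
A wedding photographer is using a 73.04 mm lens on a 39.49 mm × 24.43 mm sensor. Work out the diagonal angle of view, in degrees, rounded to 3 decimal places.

35.269°

Sensor diagonal = √(39.49² + 24.43²) = √2156.2850 ≈ 46.4358 mm.
Angle of view α = 2·arctan(d/2f) with d = 46.4358 mm and f = 73.04 mm.
d/2f = 0.31788; arctan(0.31788) ≈ 17.6344°, so α ≈ 35.2688°.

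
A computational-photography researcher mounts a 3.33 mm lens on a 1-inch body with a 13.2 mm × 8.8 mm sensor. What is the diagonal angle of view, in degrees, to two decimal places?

Sensor diagonal = √(13.2² + 8.8²) = √251.6800 ≈ 15.8644 mm.
Angle of view α = 2·arctan(d/2f) with d = 15.8644 mm and f = 3.33 mm.
d/2f = 2.38205; arctan(2.38205) ≈ 67.2270°, so α ≈ 134.4540°.

134.45°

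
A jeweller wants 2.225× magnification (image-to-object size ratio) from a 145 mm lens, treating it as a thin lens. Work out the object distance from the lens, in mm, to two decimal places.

With m = dᵢ/dₒ and 1/f = 1/dₒ + 1/dᵢ, substituting dᵢ = m·dₒ gives 1/f = (1 + 1/m)/dₒ, hence dₒ = f·(1 + 1/m).
dₒ = 145 × (1 + 1/2.225) = 145 × 1.44944 ≈ 210.169 mm.

210.17 mm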